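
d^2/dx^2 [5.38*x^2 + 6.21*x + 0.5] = 10.7600000000000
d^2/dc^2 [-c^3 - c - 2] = -6*c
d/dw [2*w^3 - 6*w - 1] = 6*w^2 - 6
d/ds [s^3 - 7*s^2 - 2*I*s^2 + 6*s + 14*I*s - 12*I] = 3*s^2 - 14*s - 4*I*s + 6 + 14*I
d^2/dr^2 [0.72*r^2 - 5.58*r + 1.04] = 1.44000000000000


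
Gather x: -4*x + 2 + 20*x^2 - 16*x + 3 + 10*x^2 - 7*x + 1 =30*x^2 - 27*x + 6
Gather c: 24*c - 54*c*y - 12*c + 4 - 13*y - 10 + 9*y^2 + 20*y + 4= c*(12 - 54*y) + 9*y^2 + 7*y - 2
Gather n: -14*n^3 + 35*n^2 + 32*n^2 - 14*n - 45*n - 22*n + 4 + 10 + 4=-14*n^3 + 67*n^2 - 81*n + 18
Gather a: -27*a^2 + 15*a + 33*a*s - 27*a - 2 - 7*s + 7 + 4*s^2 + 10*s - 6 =-27*a^2 + a*(33*s - 12) + 4*s^2 + 3*s - 1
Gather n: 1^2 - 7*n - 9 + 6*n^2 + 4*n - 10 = 6*n^2 - 3*n - 18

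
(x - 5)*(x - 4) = x^2 - 9*x + 20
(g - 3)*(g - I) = g^2 - 3*g - I*g + 3*I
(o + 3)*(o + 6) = o^2 + 9*o + 18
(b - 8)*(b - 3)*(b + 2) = b^3 - 9*b^2 + 2*b + 48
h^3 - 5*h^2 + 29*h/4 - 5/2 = (h - 5/2)*(h - 2)*(h - 1/2)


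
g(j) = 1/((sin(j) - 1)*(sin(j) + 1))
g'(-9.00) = -1.09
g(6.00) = -1.08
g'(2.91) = 0.50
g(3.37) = -1.05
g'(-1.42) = 583.23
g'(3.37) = -0.49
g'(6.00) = 0.63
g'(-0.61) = 2.08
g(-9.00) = -1.20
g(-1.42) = -44.31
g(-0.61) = -1.49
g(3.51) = -1.15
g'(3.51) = -0.89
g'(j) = -cos(j)/((sin(j) - 1)*(sin(j) + 1)^2) - cos(j)/((sin(j) - 1)^2*(sin(j) + 1)) = -2*sin(j)/cos(j)^3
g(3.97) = -2.19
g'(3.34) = -0.42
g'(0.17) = -0.35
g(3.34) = -1.04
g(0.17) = -1.03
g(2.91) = -1.06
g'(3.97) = -4.77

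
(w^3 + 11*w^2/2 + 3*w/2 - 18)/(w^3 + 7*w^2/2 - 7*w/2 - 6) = (w + 3)/(w + 1)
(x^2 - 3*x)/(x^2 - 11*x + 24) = x/(x - 8)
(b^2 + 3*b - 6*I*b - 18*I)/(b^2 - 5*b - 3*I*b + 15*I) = (b^2 + b*(3 - 6*I) - 18*I)/(b^2 + b*(-5 - 3*I) + 15*I)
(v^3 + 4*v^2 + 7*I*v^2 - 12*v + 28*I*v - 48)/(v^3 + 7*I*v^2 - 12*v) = (v + 4)/v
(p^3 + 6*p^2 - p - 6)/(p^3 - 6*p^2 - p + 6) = (p + 6)/(p - 6)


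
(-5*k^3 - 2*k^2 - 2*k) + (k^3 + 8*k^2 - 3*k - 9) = -4*k^3 + 6*k^2 - 5*k - 9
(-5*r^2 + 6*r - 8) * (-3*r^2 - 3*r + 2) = 15*r^4 - 3*r^3 - 4*r^2 + 36*r - 16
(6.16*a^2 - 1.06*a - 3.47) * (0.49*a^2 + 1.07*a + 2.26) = 3.0184*a^4 + 6.0718*a^3 + 11.0871*a^2 - 6.1085*a - 7.8422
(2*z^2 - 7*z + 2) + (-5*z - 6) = 2*z^2 - 12*z - 4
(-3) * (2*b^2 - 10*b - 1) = -6*b^2 + 30*b + 3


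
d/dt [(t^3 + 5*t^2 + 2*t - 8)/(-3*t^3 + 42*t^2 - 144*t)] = (19*t^4 - 92*t^3 - 292*t^2 + 224*t - 384)/(3*t^2*(t^4 - 28*t^3 + 292*t^2 - 1344*t + 2304))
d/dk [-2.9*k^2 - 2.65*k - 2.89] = -5.8*k - 2.65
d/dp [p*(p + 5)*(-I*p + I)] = I*(-3*p^2 - 8*p + 5)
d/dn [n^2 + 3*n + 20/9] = 2*n + 3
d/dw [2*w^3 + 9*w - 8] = 6*w^2 + 9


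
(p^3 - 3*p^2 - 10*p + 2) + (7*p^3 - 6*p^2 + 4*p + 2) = 8*p^3 - 9*p^2 - 6*p + 4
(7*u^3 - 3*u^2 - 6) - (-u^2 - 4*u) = 7*u^3 - 2*u^2 + 4*u - 6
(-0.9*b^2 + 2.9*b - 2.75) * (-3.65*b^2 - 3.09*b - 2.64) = 3.285*b^4 - 7.804*b^3 + 3.4525*b^2 + 0.841499999999999*b + 7.26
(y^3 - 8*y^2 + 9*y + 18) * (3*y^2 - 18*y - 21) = 3*y^5 - 42*y^4 + 150*y^3 + 60*y^2 - 513*y - 378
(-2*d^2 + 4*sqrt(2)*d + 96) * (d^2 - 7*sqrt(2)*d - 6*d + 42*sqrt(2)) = -2*d^4 + 12*d^3 + 18*sqrt(2)*d^3 - 108*sqrt(2)*d^2 + 40*d^2 - 672*sqrt(2)*d - 240*d + 4032*sqrt(2)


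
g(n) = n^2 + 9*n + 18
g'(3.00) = 15.00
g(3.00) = 54.00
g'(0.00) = 9.00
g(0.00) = 18.00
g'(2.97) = 14.94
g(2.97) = 53.55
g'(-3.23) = 2.54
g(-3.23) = -0.64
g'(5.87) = 20.74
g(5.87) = 105.29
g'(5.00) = 19.00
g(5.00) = 88.00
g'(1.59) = 12.18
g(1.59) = 34.84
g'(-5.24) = -1.48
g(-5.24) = -1.70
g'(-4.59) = -0.18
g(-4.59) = -2.24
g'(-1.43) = 6.14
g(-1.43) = 7.17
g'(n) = 2*n + 9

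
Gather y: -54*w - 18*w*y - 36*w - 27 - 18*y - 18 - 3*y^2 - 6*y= -90*w - 3*y^2 + y*(-18*w - 24) - 45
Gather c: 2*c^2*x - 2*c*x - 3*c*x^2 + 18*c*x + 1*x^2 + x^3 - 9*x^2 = 2*c^2*x + c*(-3*x^2 + 16*x) + x^3 - 8*x^2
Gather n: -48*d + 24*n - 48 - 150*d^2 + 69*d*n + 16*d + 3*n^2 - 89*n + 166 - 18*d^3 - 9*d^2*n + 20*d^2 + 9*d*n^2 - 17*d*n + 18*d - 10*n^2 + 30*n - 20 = -18*d^3 - 130*d^2 - 14*d + n^2*(9*d - 7) + n*(-9*d^2 + 52*d - 35) + 98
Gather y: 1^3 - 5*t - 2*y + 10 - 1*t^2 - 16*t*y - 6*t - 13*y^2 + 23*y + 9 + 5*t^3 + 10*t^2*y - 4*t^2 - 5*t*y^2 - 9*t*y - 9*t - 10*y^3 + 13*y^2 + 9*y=5*t^3 - 5*t^2 - 5*t*y^2 - 20*t - 10*y^3 + y*(10*t^2 - 25*t + 30) + 20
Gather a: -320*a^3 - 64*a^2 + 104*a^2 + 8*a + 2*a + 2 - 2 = -320*a^3 + 40*a^2 + 10*a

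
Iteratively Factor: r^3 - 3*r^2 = (r)*(r^2 - 3*r) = r*(r - 3)*(r)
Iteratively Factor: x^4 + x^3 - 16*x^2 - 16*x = (x + 4)*(x^3 - 3*x^2 - 4*x) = (x + 1)*(x + 4)*(x^2 - 4*x) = x*(x + 1)*(x + 4)*(x - 4)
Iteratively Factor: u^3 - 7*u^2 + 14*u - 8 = (u - 2)*(u^2 - 5*u + 4) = (u - 4)*(u - 2)*(u - 1)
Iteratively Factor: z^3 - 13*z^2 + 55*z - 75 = (z - 5)*(z^2 - 8*z + 15) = (z - 5)*(z - 3)*(z - 5)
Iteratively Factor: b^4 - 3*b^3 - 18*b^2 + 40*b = (b - 2)*(b^3 - b^2 - 20*b) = (b - 2)*(b + 4)*(b^2 - 5*b) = b*(b - 2)*(b + 4)*(b - 5)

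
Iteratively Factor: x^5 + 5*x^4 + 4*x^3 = (x + 1)*(x^4 + 4*x^3) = x*(x + 1)*(x^3 + 4*x^2) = x^2*(x + 1)*(x^2 + 4*x) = x^2*(x + 1)*(x + 4)*(x)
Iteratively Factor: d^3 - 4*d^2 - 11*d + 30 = (d + 3)*(d^2 - 7*d + 10) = (d - 5)*(d + 3)*(d - 2)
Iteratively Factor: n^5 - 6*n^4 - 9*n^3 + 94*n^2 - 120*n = (n)*(n^4 - 6*n^3 - 9*n^2 + 94*n - 120) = n*(n - 5)*(n^3 - n^2 - 14*n + 24) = n*(n - 5)*(n + 4)*(n^2 - 5*n + 6) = n*(n - 5)*(n - 3)*(n + 4)*(n - 2)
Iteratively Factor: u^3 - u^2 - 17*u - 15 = (u - 5)*(u^2 + 4*u + 3) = (u - 5)*(u + 3)*(u + 1)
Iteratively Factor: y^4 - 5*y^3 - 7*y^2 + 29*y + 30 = (y - 5)*(y^3 - 7*y - 6) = (y - 5)*(y - 3)*(y^2 + 3*y + 2) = (y - 5)*(y - 3)*(y + 2)*(y + 1)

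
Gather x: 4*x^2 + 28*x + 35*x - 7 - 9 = 4*x^2 + 63*x - 16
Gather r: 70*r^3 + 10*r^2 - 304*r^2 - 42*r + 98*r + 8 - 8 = 70*r^3 - 294*r^2 + 56*r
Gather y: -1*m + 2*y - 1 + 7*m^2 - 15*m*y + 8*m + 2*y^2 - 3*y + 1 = 7*m^2 + 7*m + 2*y^2 + y*(-15*m - 1)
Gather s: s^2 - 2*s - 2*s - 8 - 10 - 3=s^2 - 4*s - 21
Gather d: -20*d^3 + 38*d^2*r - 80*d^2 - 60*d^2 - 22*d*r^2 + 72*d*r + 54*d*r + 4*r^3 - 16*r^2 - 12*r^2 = -20*d^3 + d^2*(38*r - 140) + d*(-22*r^2 + 126*r) + 4*r^3 - 28*r^2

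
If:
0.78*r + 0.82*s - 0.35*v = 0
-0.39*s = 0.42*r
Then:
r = -3.3955223880597*v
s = 3.65671641791045*v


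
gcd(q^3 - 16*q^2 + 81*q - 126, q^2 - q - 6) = q - 3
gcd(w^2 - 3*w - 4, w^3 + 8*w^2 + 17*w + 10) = w + 1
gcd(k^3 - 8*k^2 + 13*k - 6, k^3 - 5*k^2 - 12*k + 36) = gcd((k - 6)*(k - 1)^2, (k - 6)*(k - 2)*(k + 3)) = k - 6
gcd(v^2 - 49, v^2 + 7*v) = v + 7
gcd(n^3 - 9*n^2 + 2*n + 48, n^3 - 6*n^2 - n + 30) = n^2 - n - 6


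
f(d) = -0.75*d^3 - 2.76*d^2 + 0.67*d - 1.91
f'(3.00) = -36.14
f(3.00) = -44.99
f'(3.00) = -36.14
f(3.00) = -44.99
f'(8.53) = -210.13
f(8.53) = -662.50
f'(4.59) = -72.07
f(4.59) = -129.51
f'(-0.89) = 3.80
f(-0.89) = -4.16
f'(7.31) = -159.91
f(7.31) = -437.46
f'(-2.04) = 2.57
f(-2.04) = -8.40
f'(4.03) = -58.12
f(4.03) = -93.12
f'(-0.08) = 1.10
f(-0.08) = -1.98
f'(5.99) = -113.13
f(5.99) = -258.12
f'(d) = -2.25*d^2 - 5.52*d + 0.67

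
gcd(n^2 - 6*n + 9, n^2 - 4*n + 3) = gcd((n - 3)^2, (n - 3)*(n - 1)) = n - 3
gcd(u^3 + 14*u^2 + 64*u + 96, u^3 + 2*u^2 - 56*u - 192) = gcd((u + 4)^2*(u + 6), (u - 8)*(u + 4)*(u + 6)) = u^2 + 10*u + 24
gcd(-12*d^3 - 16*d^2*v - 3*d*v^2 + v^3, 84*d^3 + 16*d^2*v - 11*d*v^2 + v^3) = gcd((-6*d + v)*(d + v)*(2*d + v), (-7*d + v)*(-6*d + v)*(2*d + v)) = -12*d^2 - 4*d*v + v^2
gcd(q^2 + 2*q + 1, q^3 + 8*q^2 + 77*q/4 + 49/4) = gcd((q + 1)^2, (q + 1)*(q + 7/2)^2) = q + 1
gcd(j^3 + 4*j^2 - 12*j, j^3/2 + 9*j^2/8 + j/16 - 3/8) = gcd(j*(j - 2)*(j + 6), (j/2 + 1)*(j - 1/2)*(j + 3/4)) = 1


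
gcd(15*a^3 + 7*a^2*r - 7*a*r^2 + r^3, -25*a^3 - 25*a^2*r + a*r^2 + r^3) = -5*a^2 - 4*a*r + r^2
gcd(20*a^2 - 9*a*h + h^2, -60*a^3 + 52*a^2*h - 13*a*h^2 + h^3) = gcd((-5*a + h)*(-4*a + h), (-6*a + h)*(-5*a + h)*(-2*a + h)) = 5*a - h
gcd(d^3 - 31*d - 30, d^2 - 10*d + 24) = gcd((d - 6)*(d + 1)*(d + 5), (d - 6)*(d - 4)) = d - 6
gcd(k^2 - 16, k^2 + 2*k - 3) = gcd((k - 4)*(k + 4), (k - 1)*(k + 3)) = 1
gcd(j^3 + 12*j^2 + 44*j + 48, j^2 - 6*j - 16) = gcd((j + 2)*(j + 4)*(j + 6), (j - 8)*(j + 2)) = j + 2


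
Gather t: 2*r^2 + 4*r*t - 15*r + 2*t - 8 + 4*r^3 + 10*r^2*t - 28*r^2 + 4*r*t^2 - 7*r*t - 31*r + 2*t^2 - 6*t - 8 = 4*r^3 - 26*r^2 - 46*r + t^2*(4*r + 2) + t*(10*r^2 - 3*r - 4) - 16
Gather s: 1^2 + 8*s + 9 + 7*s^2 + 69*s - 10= 7*s^2 + 77*s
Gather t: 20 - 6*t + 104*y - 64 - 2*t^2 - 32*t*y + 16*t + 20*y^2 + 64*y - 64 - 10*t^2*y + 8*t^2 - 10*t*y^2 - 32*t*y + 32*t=t^2*(6 - 10*y) + t*(-10*y^2 - 64*y + 42) + 20*y^2 + 168*y - 108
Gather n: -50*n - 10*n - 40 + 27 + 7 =-60*n - 6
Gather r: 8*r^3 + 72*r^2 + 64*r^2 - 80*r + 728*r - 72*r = 8*r^3 + 136*r^2 + 576*r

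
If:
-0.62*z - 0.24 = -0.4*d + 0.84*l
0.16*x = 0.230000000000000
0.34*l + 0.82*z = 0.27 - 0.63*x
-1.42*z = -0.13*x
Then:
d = -3.79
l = -2.19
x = 1.44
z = 0.13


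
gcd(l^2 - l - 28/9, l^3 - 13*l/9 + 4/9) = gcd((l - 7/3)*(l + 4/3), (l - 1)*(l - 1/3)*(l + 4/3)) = l + 4/3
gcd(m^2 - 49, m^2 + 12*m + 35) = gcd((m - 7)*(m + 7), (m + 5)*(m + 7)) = m + 7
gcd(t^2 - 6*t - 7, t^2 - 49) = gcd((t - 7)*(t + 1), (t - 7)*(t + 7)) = t - 7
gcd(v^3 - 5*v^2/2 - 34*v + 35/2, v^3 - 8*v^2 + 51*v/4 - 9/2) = v - 1/2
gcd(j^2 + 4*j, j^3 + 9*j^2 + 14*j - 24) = j + 4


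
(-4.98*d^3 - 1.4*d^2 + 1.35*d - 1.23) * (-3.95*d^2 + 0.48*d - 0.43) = 19.671*d^5 + 3.1396*d^4 - 3.8631*d^3 + 6.1085*d^2 - 1.1709*d + 0.5289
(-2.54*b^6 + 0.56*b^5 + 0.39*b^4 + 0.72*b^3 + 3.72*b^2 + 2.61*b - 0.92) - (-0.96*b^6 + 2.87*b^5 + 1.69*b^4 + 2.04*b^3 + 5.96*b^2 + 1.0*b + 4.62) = -1.58*b^6 - 2.31*b^5 - 1.3*b^4 - 1.32*b^3 - 2.24*b^2 + 1.61*b - 5.54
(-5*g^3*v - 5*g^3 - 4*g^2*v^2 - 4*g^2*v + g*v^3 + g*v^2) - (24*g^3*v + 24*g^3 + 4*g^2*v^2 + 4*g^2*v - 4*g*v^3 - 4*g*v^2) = -29*g^3*v - 29*g^3 - 8*g^2*v^2 - 8*g^2*v + 5*g*v^3 + 5*g*v^2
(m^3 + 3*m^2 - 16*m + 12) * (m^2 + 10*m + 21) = m^5 + 13*m^4 + 35*m^3 - 85*m^2 - 216*m + 252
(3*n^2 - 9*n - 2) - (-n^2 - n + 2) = 4*n^2 - 8*n - 4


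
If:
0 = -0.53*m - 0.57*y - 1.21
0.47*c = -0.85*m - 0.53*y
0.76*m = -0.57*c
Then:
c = 5.57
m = -4.18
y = 1.76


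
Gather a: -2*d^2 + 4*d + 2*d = -2*d^2 + 6*d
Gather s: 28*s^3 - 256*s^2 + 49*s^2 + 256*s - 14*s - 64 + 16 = 28*s^3 - 207*s^2 + 242*s - 48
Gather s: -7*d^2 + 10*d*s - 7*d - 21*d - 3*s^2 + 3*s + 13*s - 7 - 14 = -7*d^2 - 28*d - 3*s^2 + s*(10*d + 16) - 21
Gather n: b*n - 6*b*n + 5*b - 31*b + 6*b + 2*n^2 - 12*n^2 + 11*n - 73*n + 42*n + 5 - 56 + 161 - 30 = -20*b - 10*n^2 + n*(-5*b - 20) + 80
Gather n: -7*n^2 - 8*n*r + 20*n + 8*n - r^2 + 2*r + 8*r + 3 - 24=-7*n^2 + n*(28 - 8*r) - r^2 + 10*r - 21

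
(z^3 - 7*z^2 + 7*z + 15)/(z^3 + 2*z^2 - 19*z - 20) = (z^2 - 8*z + 15)/(z^2 + z - 20)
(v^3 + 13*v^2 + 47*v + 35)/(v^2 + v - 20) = (v^2 + 8*v + 7)/(v - 4)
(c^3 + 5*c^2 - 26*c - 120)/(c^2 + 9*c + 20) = (c^2 + c - 30)/(c + 5)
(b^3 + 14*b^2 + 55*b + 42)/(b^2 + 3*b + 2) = (b^2 + 13*b + 42)/(b + 2)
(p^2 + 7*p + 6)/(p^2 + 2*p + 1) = (p + 6)/(p + 1)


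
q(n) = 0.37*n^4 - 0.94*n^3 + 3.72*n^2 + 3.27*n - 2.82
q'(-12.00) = -3049.53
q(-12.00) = 9790.26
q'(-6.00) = -462.57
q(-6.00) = 794.04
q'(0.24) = 4.91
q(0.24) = -1.83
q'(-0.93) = -7.28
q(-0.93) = -1.61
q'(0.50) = 6.47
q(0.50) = -0.35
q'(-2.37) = -49.90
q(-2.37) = 34.51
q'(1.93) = 17.76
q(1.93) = 15.72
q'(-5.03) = -293.85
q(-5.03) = 431.33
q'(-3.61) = -129.97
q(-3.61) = 140.92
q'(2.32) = 23.83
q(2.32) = 23.77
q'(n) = 1.48*n^3 - 2.82*n^2 + 7.44*n + 3.27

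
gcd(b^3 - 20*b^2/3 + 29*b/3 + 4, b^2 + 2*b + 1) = 1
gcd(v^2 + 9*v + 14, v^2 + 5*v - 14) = v + 7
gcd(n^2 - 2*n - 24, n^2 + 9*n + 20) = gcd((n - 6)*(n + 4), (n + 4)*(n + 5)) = n + 4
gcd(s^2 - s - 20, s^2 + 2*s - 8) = s + 4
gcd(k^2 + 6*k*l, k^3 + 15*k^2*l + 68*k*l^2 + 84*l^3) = k + 6*l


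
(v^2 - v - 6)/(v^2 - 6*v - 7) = (-v^2 + v + 6)/(-v^2 + 6*v + 7)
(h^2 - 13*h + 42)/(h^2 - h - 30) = (h - 7)/(h + 5)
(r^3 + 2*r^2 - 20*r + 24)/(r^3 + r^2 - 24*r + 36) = (r - 2)/(r - 3)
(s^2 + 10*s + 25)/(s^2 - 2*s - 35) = (s + 5)/(s - 7)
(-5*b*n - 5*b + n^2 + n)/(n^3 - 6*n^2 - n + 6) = (-5*b + n)/(n^2 - 7*n + 6)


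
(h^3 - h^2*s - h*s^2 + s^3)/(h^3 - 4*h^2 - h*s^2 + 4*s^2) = (h - s)/(h - 4)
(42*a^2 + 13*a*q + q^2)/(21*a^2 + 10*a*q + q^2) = (6*a + q)/(3*a + q)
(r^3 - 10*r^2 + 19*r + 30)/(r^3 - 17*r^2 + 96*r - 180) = (r + 1)/(r - 6)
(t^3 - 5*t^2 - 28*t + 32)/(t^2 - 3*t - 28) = (t^2 - 9*t + 8)/(t - 7)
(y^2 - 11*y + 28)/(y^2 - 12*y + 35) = (y - 4)/(y - 5)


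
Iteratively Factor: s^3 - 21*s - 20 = (s + 1)*(s^2 - s - 20) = (s + 1)*(s + 4)*(s - 5)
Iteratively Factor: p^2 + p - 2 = (p - 1)*(p + 2)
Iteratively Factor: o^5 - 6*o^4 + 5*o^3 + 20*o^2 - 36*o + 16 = (o - 4)*(o^4 - 2*o^3 - 3*o^2 + 8*o - 4) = (o - 4)*(o - 1)*(o^3 - o^2 - 4*o + 4) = (o - 4)*(o - 2)*(o - 1)*(o^2 + o - 2) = (o - 4)*(o - 2)*(o - 1)*(o + 2)*(o - 1)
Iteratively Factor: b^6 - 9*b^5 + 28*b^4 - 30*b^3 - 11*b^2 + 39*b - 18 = (b + 1)*(b^5 - 10*b^4 + 38*b^3 - 68*b^2 + 57*b - 18) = (b - 1)*(b + 1)*(b^4 - 9*b^3 + 29*b^2 - 39*b + 18) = (b - 3)*(b - 1)*(b + 1)*(b^3 - 6*b^2 + 11*b - 6) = (b - 3)*(b - 2)*(b - 1)*(b + 1)*(b^2 - 4*b + 3) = (b - 3)*(b - 2)*(b - 1)^2*(b + 1)*(b - 3)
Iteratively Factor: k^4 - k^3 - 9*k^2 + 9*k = (k - 1)*(k^3 - 9*k) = (k - 3)*(k - 1)*(k^2 + 3*k) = k*(k - 3)*(k - 1)*(k + 3)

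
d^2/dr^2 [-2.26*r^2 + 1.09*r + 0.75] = -4.52000000000000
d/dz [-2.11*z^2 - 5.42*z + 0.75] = -4.22*z - 5.42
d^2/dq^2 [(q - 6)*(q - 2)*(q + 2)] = 6*q - 12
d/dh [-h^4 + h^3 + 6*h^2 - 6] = h*(-4*h^2 + 3*h + 12)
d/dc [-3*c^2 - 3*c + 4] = -6*c - 3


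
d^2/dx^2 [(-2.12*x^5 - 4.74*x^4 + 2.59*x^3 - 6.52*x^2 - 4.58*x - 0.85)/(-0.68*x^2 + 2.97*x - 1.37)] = (5.88172800000001*x^7 - 64.12128*x^6 + 202.516128*x^5 + 18.5790600000001*x^4 - 239.300222*x^3 + 135.902826*x^2 - 65.067354*x + 75.15771)/(0.314432*x^6 - 4.119984*x^5 + 19.8951*x^4 - 42.799185*x^3 + 40.082775*x^2 - 16.723179*x + 2.571353)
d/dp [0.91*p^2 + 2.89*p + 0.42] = 1.82*p + 2.89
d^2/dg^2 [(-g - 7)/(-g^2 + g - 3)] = 2*(-3*(g + 2)*(g^2 - g + 3) + (g + 7)*(2*g - 1)^2)/(g^2 - g + 3)^3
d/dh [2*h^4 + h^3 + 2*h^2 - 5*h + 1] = 8*h^3 + 3*h^2 + 4*h - 5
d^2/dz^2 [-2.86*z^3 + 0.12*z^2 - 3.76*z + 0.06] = 0.24 - 17.16*z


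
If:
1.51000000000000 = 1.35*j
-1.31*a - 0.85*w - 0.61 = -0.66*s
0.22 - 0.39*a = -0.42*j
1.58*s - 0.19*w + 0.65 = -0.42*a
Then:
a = 1.77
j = 1.12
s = -1.43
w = -4.55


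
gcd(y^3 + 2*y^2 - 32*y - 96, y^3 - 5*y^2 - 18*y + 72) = y^2 - 2*y - 24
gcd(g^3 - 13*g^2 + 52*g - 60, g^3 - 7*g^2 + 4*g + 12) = g^2 - 8*g + 12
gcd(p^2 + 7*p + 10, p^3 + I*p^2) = 1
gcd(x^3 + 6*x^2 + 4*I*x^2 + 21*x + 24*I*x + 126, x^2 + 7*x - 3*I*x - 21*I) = x - 3*I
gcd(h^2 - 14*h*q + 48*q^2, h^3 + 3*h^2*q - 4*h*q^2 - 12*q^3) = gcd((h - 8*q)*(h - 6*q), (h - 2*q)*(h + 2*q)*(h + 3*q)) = 1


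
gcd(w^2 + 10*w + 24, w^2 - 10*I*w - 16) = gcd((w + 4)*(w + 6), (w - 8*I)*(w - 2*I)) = 1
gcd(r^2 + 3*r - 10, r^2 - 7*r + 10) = r - 2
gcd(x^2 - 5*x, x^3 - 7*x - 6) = 1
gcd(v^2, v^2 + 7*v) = v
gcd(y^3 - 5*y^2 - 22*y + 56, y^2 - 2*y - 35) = y - 7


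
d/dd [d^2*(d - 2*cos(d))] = d*(2*d*sin(d) + 3*d - 4*cos(d))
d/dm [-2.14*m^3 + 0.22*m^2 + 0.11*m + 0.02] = -6.42*m^2 + 0.44*m + 0.11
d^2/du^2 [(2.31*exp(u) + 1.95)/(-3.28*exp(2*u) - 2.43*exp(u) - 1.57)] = (-24.851904*exp(4*u) - 65.503896*exp(3*u) + 24.746616*exp(2*u) + 37.465206*exp(u) + 1.745526)*exp(u)/(35.287552*exp(6*u) + 78.428736*exp(5*u) + 108.77628*exp(4*u) + 89.430075*exp(3*u) + 52.066695*exp(2*u) + 17.969121*exp(u) + 3.869893)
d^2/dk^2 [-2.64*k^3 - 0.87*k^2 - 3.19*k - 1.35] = -15.84*k - 1.74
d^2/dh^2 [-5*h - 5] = 0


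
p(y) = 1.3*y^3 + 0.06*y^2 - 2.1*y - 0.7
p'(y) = 3.9*y^2 + 0.12*y - 2.1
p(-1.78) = -4.10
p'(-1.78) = 10.04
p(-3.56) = -51.12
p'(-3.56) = 46.90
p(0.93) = -1.56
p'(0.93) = 1.38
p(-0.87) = 0.32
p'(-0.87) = 0.75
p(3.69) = 57.68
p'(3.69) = 51.45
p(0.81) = -1.67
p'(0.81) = 0.56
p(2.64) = 18.09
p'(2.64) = 25.40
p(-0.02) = -0.66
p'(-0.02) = -2.10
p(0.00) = -0.70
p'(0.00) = -2.10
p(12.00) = 2229.14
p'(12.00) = 560.94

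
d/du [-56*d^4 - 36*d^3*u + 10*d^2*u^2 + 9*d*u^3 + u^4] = -36*d^3 + 20*d^2*u + 27*d*u^2 + 4*u^3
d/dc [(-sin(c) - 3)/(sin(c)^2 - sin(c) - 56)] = (sin(c)^2 + 6*sin(c) + 53)*cos(c)/(sin(c) + cos(c)^2 + 55)^2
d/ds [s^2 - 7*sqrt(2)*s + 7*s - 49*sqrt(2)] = 2*s - 7*sqrt(2) + 7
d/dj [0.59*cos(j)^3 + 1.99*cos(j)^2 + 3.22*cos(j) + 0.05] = (1.77*sin(j)^2 - 3.98*cos(j) - 4.99)*sin(j)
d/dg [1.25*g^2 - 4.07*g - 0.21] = 2.5*g - 4.07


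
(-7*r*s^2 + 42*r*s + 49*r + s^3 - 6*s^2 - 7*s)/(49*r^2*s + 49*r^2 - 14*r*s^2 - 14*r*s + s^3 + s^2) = (7 - s)/(7*r - s)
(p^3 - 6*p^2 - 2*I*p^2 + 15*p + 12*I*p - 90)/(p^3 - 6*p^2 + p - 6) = (p^2 - 2*I*p + 15)/(p^2 + 1)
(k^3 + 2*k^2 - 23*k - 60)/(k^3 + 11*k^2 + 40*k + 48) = (k - 5)/(k + 4)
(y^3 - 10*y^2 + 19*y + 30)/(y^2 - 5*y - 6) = y - 5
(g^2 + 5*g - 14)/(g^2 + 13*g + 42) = (g - 2)/(g + 6)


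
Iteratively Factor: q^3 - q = (q - 1)*(q^2 + q) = q*(q - 1)*(q + 1)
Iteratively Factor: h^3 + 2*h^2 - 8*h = (h + 4)*(h^2 - 2*h) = (h - 2)*(h + 4)*(h)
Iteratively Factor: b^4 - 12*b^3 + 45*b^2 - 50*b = (b - 2)*(b^3 - 10*b^2 + 25*b) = b*(b - 2)*(b^2 - 10*b + 25) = b*(b - 5)*(b - 2)*(b - 5)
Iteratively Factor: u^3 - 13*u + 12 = (u + 4)*(u^2 - 4*u + 3) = (u - 1)*(u + 4)*(u - 3)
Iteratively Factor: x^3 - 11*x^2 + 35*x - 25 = (x - 5)*(x^2 - 6*x + 5) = (x - 5)*(x - 1)*(x - 5)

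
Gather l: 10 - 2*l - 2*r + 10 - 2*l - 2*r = -4*l - 4*r + 20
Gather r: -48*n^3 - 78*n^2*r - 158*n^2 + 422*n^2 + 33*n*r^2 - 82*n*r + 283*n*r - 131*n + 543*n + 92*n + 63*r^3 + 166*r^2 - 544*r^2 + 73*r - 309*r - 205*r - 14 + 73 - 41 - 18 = -48*n^3 + 264*n^2 + 504*n + 63*r^3 + r^2*(33*n - 378) + r*(-78*n^2 + 201*n - 441)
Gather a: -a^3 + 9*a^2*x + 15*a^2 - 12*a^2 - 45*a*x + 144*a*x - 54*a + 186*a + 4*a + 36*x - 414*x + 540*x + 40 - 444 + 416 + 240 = -a^3 + a^2*(9*x + 3) + a*(99*x + 136) + 162*x + 252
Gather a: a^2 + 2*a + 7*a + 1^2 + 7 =a^2 + 9*a + 8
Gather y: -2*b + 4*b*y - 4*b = 4*b*y - 6*b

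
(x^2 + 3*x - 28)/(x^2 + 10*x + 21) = (x - 4)/(x + 3)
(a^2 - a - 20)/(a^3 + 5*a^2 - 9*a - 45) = (a^2 - a - 20)/(a^3 + 5*a^2 - 9*a - 45)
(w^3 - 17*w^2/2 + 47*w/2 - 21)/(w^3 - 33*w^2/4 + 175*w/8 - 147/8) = 4*(w - 2)/(4*w - 7)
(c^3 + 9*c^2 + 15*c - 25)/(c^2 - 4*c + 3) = (c^2 + 10*c + 25)/(c - 3)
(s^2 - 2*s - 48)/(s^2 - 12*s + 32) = (s + 6)/(s - 4)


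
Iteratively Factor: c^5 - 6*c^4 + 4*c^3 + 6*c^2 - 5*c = (c - 5)*(c^4 - c^3 - c^2 + c) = (c - 5)*(c + 1)*(c^3 - 2*c^2 + c) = (c - 5)*(c - 1)*(c + 1)*(c^2 - c) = c*(c - 5)*(c - 1)*(c + 1)*(c - 1)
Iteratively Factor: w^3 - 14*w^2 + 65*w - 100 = (w - 4)*(w^2 - 10*w + 25) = (w - 5)*(w - 4)*(w - 5)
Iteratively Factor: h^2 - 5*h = (h)*(h - 5)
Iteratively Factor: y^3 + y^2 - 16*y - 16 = (y - 4)*(y^2 + 5*y + 4) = (y - 4)*(y + 4)*(y + 1)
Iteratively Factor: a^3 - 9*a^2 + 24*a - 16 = (a - 1)*(a^2 - 8*a + 16) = (a - 4)*(a - 1)*(a - 4)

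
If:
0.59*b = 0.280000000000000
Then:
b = 0.47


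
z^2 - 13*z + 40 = (z - 8)*(z - 5)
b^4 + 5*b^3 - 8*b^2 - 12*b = b*(b - 2)*(b + 1)*(b + 6)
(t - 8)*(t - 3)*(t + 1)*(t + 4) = t^4 - 6*t^3 - 27*t^2 + 76*t + 96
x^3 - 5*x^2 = x^2*(x - 5)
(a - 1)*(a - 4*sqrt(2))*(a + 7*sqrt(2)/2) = a^3 - a^2 - sqrt(2)*a^2/2 - 28*a + sqrt(2)*a/2 + 28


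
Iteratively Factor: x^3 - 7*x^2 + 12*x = (x - 4)*(x^2 - 3*x) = x*(x - 4)*(x - 3)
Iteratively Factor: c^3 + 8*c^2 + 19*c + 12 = (c + 4)*(c^2 + 4*c + 3) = (c + 1)*(c + 4)*(c + 3)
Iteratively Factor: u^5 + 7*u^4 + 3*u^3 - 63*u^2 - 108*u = (u - 3)*(u^4 + 10*u^3 + 33*u^2 + 36*u) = (u - 3)*(u + 3)*(u^3 + 7*u^2 + 12*u) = (u - 3)*(u + 3)*(u + 4)*(u^2 + 3*u) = (u - 3)*(u + 3)^2*(u + 4)*(u)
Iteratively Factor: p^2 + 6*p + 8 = (p + 4)*(p + 2)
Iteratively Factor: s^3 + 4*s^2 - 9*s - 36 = (s - 3)*(s^2 + 7*s + 12) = (s - 3)*(s + 4)*(s + 3)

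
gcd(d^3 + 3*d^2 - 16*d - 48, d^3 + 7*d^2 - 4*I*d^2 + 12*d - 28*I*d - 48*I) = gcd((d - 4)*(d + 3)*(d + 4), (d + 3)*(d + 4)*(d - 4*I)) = d^2 + 7*d + 12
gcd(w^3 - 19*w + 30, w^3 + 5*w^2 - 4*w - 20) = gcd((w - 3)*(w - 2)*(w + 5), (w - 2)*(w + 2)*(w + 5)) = w^2 + 3*w - 10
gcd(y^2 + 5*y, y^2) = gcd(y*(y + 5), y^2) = y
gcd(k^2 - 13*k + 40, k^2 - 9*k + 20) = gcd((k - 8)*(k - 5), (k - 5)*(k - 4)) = k - 5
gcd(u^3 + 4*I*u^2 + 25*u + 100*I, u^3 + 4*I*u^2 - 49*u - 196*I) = u + 4*I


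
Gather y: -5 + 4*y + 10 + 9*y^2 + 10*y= 9*y^2 + 14*y + 5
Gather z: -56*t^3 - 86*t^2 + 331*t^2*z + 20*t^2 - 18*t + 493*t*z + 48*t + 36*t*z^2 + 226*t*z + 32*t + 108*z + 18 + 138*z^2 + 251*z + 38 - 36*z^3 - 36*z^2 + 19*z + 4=-56*t^3 - 66*t^2 + 62*t - 36*z^3 + z^2*(36*t + 102) + z*(331*t^2 + 719*t + 378) + 60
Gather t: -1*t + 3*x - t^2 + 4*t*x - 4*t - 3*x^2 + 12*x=-t^2 + t*(4*x - 5) - 3*x^2 + 15*x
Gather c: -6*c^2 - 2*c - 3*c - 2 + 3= -6*c^2 - 5*c + 1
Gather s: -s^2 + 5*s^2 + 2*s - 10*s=4*s^2 - 8*s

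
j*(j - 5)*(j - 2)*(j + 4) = j^4 - 3*j^3 - 18*j^2 + 40*j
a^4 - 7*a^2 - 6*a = a*(a - 3)*(a + 1)*(a + 2)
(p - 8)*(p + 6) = p^2 - 2*p - 48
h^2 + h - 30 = (h - 5)*(h + 6)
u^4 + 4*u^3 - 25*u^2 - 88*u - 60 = (u - 5)*(u + 1)*(u + 2)*(u + 6)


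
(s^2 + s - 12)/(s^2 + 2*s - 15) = (s + 4)/(s + 5)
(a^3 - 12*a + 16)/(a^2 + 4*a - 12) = (a^2 + 2*a - 8)/(a + 6)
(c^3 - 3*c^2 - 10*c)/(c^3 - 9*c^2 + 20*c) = (c + 2)/(c - 4)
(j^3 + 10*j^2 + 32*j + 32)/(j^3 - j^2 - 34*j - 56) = (j + 4)/(j - 7)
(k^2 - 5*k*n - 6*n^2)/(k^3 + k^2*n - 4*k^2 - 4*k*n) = (k - 6*n)/(k*(k - 4))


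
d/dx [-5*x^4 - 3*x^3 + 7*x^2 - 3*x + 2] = -20*x^3 - 9*x^2 + 14*x - 3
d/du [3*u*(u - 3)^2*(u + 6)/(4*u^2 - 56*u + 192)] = 3*(u^5 - 21*u^4 + 96*u^3 + 162*u^2 - 1296*u + 1296)/(2*(u^4 - 28*u^3 + 292*u^2 - 1344*u + 2304))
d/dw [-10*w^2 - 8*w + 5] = -20*w - 8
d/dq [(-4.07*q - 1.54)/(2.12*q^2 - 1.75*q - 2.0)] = (8.6284*q^2 + 6.5296*q + 5.445)/(4.4944*q^4 - 7.42*q^3 - 5.4175*q^2 + 7.0*q + 4.0)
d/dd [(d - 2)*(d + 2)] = 2*d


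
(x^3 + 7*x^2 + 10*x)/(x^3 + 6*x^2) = (x^2 + 7*x + 10)/(x*(x + 6))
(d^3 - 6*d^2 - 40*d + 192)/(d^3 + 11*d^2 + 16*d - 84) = (d^2 - 12*d + 32)/(d^2 + 5*d - 14)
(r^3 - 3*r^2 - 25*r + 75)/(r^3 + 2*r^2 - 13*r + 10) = (r^2 - 8*r + 15)/(r^2 - 3*r + 2)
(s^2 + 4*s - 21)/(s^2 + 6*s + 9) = (s^2 + 4*s - 21)/(s^2 + 6*s + 9)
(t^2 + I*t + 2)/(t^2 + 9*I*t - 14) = (t - I)/(t + 7*I)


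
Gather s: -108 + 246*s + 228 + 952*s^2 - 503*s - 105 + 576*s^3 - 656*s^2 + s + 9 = 576*s^3 + 296*s^2 - 256*s + 24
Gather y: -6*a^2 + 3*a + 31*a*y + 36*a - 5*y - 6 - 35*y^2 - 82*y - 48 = -6*a^2 + 39*a - 35*y^2 + y*(31*a - 87) - 54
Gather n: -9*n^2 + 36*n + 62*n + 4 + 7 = -9*n^2 + 98*n + 11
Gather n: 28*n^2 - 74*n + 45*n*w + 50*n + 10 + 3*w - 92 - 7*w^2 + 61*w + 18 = 28*n^2 + n*(45*w - 24) - 7*w^2 + 64*w - 64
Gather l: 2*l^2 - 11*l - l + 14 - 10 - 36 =2*l^2 - 12*l - 32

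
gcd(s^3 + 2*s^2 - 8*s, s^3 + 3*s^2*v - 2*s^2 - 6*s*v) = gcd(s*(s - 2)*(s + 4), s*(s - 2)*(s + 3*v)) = s^2 - 2*s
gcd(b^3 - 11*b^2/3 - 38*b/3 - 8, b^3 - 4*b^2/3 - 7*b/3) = b + 1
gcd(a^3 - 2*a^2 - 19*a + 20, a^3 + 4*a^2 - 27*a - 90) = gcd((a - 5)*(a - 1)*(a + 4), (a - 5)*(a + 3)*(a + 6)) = a - 5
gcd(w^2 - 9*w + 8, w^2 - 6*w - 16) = w - 8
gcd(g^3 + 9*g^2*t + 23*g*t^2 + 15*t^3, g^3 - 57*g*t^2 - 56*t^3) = g + t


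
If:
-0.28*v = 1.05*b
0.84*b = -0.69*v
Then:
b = 0.00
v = 0.00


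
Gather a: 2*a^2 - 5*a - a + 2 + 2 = 2*a^2 - 6*a + 4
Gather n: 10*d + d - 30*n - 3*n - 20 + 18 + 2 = 11*d - 33*n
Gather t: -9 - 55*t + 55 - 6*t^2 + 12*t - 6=-6*t^2 - 43*t + 40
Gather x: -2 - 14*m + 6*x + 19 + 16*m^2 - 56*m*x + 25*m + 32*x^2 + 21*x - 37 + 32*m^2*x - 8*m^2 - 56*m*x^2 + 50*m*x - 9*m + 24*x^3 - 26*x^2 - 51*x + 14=8*m^2 + 2*m + 24*x^3 + x^2*(6 - 56*m) + x*(32*m^2 - 6*m - 24) - 6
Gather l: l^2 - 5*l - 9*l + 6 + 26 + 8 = l^2 - 14*l + 40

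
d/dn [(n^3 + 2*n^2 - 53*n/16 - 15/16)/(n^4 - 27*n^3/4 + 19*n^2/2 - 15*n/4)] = (-64*n^6 - 256*n^5 + 2108*n^4 - 3102*n^3 + 319*n^2 + 1140*n - 225)/(4*n^2*(16*n^6 - 216*n^5 + 1033*n^4 - 2172*n^3 + 2254*n^2 - 1140*n + 225))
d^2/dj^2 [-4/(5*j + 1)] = -200/(5*j + 1)^3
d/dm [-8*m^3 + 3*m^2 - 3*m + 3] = -24*m^2 + 6*m - 3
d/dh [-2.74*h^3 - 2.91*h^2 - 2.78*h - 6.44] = -8.22*h^2 - 5.82*h - 2.78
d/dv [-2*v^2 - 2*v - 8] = -4*v - 2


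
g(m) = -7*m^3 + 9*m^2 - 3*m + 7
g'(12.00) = -2811.00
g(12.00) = -10829.00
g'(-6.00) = -867.00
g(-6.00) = 1861.00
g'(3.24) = -165.13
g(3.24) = -146.33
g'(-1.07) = -46.30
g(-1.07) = 29.09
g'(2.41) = -81.59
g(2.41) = -45.94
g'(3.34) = -177.15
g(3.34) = -163.44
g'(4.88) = -415.26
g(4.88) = -606.81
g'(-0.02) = -3.37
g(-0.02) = 7.06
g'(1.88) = -43.38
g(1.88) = -13.34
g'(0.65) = -0.17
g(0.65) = 6.93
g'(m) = -21*m^2 + 18*m - 3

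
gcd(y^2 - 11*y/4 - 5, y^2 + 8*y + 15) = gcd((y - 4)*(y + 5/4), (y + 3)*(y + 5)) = 1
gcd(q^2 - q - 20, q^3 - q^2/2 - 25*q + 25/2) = q - 5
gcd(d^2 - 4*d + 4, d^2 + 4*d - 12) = d - 2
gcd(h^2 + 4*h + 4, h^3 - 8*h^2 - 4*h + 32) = h + 2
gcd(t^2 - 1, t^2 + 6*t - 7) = t - 1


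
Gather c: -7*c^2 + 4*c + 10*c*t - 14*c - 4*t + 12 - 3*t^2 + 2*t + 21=-7*c^2 + c*(10*t - 10) - 3*t^2 - 2*t + 33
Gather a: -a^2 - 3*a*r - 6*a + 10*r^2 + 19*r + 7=-a^2 + a*(-3*r - 6) + 10*r^2 + 19*r + 7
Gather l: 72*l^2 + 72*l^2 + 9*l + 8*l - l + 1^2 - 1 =144*l^2 + 16*l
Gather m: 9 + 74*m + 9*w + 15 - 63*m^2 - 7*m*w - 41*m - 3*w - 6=-63*m^2 + m*(33 - 7*w) + 6*w + 18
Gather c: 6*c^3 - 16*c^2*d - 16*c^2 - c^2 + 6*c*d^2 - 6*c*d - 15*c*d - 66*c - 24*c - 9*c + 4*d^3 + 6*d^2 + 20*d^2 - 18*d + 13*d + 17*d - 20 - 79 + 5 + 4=6*c^3 + c^2*(-16*d - 17) + c*(6*d^2 - 21*d - 99) + 4*d^3 + 26*d^2 + 12*d - 90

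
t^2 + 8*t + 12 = (t + 2)*(t + 6)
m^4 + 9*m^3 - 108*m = m*(m - 3)*(m + 6)^2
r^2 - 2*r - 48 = (r - 8)*(r + 6)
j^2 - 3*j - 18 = (j - 6)*(j + 3)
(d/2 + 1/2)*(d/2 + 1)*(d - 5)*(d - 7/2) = d^4/4 - 11*d^3/8 - 3*d^2/2 + 71*d/8 + 35/4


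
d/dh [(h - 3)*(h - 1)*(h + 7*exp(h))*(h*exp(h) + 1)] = h^4*exp(h) + 14*h^3*exp(2*h) - 35*h^2*exp(2*h) - 2*h^2*exp(h) + 3*h^2 - 14*h*exp(2*h) - 8*h*exp(h) - 8*h + 21*exp(2*h) - 7*exp(h) + 3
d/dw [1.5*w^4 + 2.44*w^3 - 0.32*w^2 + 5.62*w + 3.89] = 6.0*w^3 + 7.32*w^2 - 0.64*w + 5.62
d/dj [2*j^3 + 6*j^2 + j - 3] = 6*j^2 + 12*j + 1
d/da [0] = 0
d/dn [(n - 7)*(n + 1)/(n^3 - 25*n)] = (-n^4 + 12*n^3 - 4*n^2 - 175)/(n^2*(n^4 - 50*n^2 + 625))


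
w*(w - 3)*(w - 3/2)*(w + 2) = w^4 - 5*w^3/2 - 9*w^2/2 + 9*w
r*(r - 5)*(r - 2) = r^3 - 7*r^2 + 10*r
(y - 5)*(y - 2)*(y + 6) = y^3 - y^2 - 32*y + 60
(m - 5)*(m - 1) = m^2 - 6*m + 5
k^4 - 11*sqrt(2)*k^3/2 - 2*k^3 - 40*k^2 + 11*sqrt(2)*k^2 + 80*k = k*(k - 2)*(k - 8*sqrt(2))*(k + 5*sqrt(2)/2)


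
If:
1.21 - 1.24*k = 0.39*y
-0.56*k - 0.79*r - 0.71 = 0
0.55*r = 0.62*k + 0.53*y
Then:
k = 3.17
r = -3.14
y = -6.97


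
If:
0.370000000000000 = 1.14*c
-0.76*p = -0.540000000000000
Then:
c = 0.32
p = 0.71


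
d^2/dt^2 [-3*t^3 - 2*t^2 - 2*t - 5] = -18*t - 4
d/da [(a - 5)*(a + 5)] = 2*a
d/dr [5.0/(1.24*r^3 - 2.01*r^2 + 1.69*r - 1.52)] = (-18.6*r^2 + 20.1*r - 8.45)/(1.24*r^3 - 2.01*r^2 + 1.69*r - 1.52)^2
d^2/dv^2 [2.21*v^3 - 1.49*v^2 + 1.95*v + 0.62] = 13.26*v - 2.98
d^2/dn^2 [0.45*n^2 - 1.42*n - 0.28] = 0.900000000000000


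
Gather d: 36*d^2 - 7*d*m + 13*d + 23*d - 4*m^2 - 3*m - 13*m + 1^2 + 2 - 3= 36*d^2 + d*(36 - 7*m) - 4*m^2 - 16*m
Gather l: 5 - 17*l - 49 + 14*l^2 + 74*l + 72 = 14*l^2 + 57*l + 28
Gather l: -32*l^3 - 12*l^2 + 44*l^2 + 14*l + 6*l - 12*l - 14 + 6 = -32*l^3 + 32*l^2 + 8*l - 8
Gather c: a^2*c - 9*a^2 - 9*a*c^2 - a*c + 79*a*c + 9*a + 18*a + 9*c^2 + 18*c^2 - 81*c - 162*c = -9*a^2 + 27*a + c^2*(27 - 9*a) + c*(a^2 + 78*a - 243)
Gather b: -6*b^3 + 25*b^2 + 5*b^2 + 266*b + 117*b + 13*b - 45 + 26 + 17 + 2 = -6*b^3 + 30*b^2 + 396*b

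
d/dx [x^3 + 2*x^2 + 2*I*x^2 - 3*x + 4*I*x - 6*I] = 3*x^2 + 4*x*(1 + I) - 3 + 4*I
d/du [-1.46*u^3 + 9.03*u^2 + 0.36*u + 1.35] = -4.38*u^2 + 18.06*u + 0.36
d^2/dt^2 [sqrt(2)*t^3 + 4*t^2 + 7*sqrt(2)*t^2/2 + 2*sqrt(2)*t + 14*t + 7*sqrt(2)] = 6*sqrt(2)*t + 8 + 7*sqrt(2)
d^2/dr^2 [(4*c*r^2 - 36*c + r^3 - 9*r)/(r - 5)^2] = 4*(20*c*r - 4*c + 33*r - 45)/(r^4 - 20*r^3 + 150*r^2 - 500*r + 625)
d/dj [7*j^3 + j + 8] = 21*j^2 + 1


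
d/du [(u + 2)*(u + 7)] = 2*u + 9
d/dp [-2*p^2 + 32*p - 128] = 32 - 4*p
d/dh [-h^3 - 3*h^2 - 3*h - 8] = -3*h^2 - 6*h - 3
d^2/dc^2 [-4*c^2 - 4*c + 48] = -8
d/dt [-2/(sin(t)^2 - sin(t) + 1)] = 2*(2*sin(t) - 1)*cos(t)/(sin(t)^2 - sin(t) + 1)^2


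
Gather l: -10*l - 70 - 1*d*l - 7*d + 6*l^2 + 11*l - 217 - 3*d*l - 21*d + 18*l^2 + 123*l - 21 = -28*d + 24*l^2 + l*(124 - 4*d) - 308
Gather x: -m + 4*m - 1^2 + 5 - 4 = 3*m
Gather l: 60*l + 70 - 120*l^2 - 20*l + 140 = -120*l^2 + 40*l + 210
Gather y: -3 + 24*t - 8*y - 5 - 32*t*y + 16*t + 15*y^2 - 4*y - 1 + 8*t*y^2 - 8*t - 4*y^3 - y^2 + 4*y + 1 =32*t - 4*y^3 + y^2*(8*t + 14) + y*(-32*t - 8) - 8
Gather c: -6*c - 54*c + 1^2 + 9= 10 - 60*c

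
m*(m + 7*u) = m^2 + 7*m*u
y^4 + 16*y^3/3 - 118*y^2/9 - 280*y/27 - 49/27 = (y - 7/3)*(y + 1/3)^2*(y + 7)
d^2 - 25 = (d - 5)*(d + 5)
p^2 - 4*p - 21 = (p - 7)*(p + 3)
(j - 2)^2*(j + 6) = j^3 + 2*j^2 - 20*j + 24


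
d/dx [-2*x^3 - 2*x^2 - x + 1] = -6*x^2 - 4*x - 1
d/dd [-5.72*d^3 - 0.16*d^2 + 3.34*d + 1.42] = -17.16*d^2 - 0.32*d + 3.34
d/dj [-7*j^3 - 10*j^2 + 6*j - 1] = -21*j^2 - 20*j + 6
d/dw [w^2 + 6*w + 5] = 2*w + 6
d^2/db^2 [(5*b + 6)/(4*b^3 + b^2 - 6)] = 2*(4*b^2*(5*b + 6)*(6*b + 1)^2 - (60*b^2 + 10*b + (5*b + 6)*(12*b + 1))*(4*b^3 + b^2 - 6))/(4*b^3 + b^2 - 6)^3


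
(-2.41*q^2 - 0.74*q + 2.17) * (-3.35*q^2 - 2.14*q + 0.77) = 8.0735*q^4 + 7.6364*q^3 - 7.5416*q^2 - 5.2136*q + 1.6709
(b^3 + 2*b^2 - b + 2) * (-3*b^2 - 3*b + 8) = -3*b^5 - 9*b^4 + 5*b^3 + 13*b^2 - 14*b + 16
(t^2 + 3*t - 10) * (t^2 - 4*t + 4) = t^4 - t^3 - 18*t^2 + 52*t - 40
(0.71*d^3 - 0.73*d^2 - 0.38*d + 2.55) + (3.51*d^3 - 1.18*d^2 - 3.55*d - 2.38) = 4.22*d^3 - 1.91*d^2 - 3.93*d + 0.17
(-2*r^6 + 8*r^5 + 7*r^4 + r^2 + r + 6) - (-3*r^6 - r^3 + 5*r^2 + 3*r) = r^6 + 8*r^5 + 7*r^4 + r^3 - 4*r^2 - 2*r + 6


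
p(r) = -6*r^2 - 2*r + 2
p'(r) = -12*r - 2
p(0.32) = 0.75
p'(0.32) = -5.84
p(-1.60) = -10.16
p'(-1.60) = 17.20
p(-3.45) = -62.52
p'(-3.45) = 39.40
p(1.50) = -14.50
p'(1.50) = -20.00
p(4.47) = -126.83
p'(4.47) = -55.64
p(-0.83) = -0.47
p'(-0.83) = 7.96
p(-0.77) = -0.02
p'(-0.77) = 7.24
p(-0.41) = 1.81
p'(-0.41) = 2.92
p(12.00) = -886.00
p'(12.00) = -146.00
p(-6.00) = -202.00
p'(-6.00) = 70.00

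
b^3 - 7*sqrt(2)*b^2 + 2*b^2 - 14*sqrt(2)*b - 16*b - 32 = (b + 2)*(b - 8*sqrt(2))*(b + sqrt(2))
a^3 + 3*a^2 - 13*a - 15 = (a - 3)*(a + 1)*(a + 5)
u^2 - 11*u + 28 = (u - 7)*(u - 4)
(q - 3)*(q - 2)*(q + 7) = q^3 + 2*q^2 - 29*q + 42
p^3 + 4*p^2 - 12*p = p*(p - 2)*(p + 6)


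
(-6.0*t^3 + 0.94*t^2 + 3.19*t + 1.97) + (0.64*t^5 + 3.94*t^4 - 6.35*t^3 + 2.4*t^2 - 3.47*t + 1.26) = 0.64*t^5 + 3.94*t^4 - 12.35*t^3 + 3.34*t^2 - 0.28*t + 3.23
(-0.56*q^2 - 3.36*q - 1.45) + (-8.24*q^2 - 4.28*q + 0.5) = -8.8*q^2 - 7.64*q - 0.95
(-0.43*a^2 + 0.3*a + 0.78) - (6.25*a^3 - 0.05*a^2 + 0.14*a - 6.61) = -6.25*a^3 - 0.38*a^2 + 0.16*a + 7.39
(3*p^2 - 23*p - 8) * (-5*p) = -15*p^3 + 115*p^2 + 40*p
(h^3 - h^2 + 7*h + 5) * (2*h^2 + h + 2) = 2*h^5 - h^4 + 15*h^3 + 15*h^2 + 19*h + 10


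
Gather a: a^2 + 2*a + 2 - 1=a^2 + 2*a + 1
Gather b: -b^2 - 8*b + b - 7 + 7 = -b^2 - 7*b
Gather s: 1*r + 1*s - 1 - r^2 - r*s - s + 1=-r^2 - r*s + r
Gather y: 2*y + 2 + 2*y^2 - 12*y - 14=2*y^2 - 10*y - 12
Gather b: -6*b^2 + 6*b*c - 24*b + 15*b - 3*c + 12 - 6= -6*b^2 + b*(6*c - 9) - 3*c + 6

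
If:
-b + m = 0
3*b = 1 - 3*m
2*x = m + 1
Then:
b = 1/6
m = 1/6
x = 7/12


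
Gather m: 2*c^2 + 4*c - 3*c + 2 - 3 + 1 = 2*c^2 + c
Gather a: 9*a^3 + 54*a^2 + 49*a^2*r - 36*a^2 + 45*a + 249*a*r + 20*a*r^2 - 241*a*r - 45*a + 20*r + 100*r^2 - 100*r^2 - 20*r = 9*a^3 + a^2*(49*r + 18) + a*(20*r^2 + 8*r)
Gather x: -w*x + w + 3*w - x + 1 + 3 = 4*w + x*(-w - 1) + 4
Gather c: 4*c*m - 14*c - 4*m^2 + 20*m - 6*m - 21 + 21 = c*(4*m - 14) - 4*m^2 + 14*m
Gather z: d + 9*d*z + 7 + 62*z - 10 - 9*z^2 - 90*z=d - 9*z^2 + z*(9*d - 28) - 3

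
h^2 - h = h*(h - 1)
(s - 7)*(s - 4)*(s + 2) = s^3 - 9*s^2 + 6*s + 56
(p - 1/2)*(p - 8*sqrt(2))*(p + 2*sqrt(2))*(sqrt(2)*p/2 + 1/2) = sqrt(2)*p^4/2 - 11*p^3/2 - sqrt(2)*p^3/4 - 19*sqrt(2)*p^2 + 11*p^2/4 - 16*p + 19*sqrt(2)*p/2 + 8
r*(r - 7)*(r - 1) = r^3 - 8*r^2 + 7*r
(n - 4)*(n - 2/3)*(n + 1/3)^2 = n^4 - 4*n^3 - n^2/3 + 34*n/27 + 8/27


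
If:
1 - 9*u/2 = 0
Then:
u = 2/9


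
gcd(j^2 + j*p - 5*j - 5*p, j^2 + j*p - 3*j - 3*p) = j + p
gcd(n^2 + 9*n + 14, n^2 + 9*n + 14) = n^2 + 9*n + 14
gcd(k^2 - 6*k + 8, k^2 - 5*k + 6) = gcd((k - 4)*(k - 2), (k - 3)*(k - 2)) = k - 2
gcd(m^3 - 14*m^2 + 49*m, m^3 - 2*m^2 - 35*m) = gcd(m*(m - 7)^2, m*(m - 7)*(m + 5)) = m^2 - 7*m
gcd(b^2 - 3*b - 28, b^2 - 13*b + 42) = b - 7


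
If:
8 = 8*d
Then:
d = 1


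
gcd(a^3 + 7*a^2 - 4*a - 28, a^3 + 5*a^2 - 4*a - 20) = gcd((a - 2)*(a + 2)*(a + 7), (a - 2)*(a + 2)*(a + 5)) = a^2 - 4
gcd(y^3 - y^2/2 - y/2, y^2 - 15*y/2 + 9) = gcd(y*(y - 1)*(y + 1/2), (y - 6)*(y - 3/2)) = 1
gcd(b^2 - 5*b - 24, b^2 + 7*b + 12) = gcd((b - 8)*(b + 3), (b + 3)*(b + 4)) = b + 3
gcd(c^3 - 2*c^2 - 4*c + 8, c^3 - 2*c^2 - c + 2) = c - 2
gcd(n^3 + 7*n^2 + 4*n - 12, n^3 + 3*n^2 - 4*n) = n - 1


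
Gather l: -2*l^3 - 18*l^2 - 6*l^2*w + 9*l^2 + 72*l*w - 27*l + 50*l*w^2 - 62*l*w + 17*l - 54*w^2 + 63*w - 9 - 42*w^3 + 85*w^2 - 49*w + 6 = -2*l^3 + l^2*(-6*w - 9) + l*(50*w^2 + 10*w - 10) - 42*w^3 + 31*w^2 + 14*w - 3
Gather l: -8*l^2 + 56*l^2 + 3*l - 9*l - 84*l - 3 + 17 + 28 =48*l^2 - 90*l + 42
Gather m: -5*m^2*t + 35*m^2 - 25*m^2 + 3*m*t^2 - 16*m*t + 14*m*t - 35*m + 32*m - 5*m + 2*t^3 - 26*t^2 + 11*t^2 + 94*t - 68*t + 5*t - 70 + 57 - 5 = m^2*(10 - 5*t) + m*(3*t^2 - 2*t - 8) + 2*t^3 - 15*t^2 + 31*t - 18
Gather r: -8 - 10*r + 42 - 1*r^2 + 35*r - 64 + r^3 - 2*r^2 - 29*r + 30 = r^3 - 3*r^2 - 4*r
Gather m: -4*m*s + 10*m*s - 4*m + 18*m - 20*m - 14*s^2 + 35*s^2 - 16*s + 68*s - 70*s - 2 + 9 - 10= m*(6*s - 6) + 21*s^2 - 18*s - 3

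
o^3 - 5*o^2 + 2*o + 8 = (o - 4)*(o - 2)*(o + 1)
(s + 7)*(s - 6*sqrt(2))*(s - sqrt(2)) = s^3 - 7*sqrt(2)*s^2 + 7*s^2 - 49*sqrt(2)*s + 12*s + 84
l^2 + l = l*(l + 1)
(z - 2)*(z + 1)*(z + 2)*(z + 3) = z^4 + 4*z^3 - z^2 - 16*z - 12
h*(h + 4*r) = h^2 + 4*h*r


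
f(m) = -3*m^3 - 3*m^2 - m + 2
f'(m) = -9*m^2 - 6*m - 1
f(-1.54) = 7.38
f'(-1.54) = -13.10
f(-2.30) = 24.93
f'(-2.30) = -34.81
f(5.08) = -473.79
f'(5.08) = -263.74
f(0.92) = -3.80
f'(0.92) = -14.14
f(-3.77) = 123.88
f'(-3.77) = -106.30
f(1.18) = -8.29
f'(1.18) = -20.61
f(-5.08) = 322.95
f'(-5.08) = -202.78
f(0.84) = -2.73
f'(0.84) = -12.39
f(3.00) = -109.00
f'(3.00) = -100.00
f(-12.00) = 4766.00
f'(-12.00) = -1225.00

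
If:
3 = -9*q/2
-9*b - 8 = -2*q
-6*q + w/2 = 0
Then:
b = -28/27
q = -2/3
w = -8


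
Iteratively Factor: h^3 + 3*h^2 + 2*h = (h)*(h^2 + 3*h + 2) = h*(h + 1)*(h + 2)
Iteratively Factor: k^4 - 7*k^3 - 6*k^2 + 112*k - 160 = (k - 5)*(k^3 - 2*k^2 - 16*k + 32) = (k - 5)*(k - 4)*(k^2 + 2*k - 8) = (k - 5)*(k - 4)*(k + 4)*(k - 2)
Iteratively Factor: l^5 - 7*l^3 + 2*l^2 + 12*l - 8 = (l + 2)*(l^4 - 2*l^3 - 3*l^2 + 8*l - 4) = (l - 1)*(l + 2)*(l^3 - l^2 - 4*l + 4) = (l - 1)^2*(l + 2)*(l^2 - 4) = (l - 1)^2*(l + 2)^2*(l - 2)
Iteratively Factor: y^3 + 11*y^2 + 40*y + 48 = (y + 4)*(y^2 + 7*y + 12) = (y + 3)*(y + 4)*(y + 4)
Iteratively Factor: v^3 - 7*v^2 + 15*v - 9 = (v - 3)*(v^2 - 4*v + 3) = (v - 3)^2*(v - 1)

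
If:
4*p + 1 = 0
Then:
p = -1/4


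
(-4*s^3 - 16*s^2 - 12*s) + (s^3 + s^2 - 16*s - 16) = -3*s^3 - 15*s^2 - 28*s - 16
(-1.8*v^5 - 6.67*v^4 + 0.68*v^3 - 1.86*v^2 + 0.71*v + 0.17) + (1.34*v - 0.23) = -1.8*v^5 - 6.67*v^4 + 0.68*v^3 - 1.86*v^2 + 2.05*v - 0.06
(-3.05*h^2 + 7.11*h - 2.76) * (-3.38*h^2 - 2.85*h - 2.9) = 10.309*h^4 - 15.3393*h^3 - 2.0897*h^2 - 12.753*h + 8.004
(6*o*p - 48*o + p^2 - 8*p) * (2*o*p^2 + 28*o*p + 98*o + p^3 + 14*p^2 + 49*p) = 12*o^2*p^3 + 72*o^2*p^2 - 756*o^2*p - 4704*o^2 + 8*o*p^4 + 48*o*p^3 - 504*o*p^2 - 3136*o*p + p^5 + 6*p^4 - 63*p^3 - 392*p^2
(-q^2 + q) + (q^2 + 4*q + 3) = 5*q + 3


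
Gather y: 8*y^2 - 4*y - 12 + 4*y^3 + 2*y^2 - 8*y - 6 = 4*y^3 + 10*y^2 - 12*y - 18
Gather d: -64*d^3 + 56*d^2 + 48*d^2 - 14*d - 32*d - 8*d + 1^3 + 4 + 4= -64*d^3 + 104*d^2 - 54*d + 9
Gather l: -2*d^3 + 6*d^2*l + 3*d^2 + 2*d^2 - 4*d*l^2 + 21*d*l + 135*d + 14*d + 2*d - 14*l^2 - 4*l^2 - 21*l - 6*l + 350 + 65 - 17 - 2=-2*d^3 + 5*d^2 + 151*d + l^2*(-4*d - 18) + l*(6*d^2 + 21*d - 27) + 396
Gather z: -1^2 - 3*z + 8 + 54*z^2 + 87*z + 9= 54*z^2 + 84*z + 16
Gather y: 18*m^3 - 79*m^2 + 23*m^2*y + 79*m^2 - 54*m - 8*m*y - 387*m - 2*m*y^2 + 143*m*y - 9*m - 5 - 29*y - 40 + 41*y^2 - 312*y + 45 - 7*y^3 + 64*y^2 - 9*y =18*m^3 - 450*m - 7*y^3 + y^2*(105 - 2*m) + y*(23*m^2 + 135*m - 350)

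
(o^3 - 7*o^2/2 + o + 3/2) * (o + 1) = o^4 - 5*o^3/2 - 5*o^2/2 + 5*o/2 + 3/2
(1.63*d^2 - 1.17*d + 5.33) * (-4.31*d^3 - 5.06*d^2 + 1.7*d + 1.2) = -7.0253*d^5 - 3.2051*d^4 - 14.2811*d^3 - 27.0028*d^2 + 7.657*d + 6.396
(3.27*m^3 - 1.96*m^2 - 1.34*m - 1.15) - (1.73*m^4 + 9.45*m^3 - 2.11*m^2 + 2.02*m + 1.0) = -1.73*m^4 - 6.18*m^3 + 0.15*m^2 - 3.36*m - 2.15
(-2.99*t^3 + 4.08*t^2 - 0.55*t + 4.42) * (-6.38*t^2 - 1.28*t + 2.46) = 19.0762*t^5 - 22.2032*t^4 - 9.0688*t^3 - 17.4588*t^2 - 7.0106*t + 10.8732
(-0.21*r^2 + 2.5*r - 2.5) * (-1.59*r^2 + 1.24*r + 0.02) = 0.3339*r^4 - 4.2354*r^3 + 7.0708*r^2 - 3.05*r - 0.05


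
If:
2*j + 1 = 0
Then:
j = -1/2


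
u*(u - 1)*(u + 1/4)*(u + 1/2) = u^4 - u^3/4 - 5*u^2/8 - u/8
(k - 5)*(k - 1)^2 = k^3 - 7*k^2 + 11*k - 5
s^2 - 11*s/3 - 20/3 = (s - 5)*(s + 4/3)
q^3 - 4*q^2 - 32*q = q*(q - 8)*(q + 4)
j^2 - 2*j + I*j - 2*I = (j - 2)*(j + I)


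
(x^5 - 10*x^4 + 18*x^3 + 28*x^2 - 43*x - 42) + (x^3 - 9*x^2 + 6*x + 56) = x^5 - 10*x^4 + 19*x^3 + 19*x^2 - 37*x + 14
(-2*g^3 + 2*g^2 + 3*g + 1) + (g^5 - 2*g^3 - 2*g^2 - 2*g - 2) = g^5 - 4*g^3 + g - 1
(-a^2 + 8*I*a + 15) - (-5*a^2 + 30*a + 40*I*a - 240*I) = 4*a^2 - 30*a - 32*I*a + 15 + 240*I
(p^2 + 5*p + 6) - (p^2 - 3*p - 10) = 8*p + 16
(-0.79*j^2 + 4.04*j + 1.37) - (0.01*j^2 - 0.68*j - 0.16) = -0.8*j^2 + 4.72*j + 1.53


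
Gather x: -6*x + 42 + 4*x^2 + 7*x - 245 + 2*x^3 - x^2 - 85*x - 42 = 2*x^3 + 3*x^2 - 84*x - 245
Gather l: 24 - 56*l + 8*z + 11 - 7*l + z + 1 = -63*l + 9*z + 36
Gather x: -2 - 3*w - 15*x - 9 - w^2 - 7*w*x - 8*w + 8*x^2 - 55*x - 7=-w^2 - 11*w + 8*x^2 + x*(-7*w - 70) - 18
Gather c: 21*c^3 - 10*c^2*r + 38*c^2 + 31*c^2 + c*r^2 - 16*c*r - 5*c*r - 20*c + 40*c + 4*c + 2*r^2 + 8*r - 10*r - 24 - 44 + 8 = 21*c^3 + c^2*(69 - 10*r) + c*(r^2 - 21*r + 24) + 2*r^2 - 2*r - 60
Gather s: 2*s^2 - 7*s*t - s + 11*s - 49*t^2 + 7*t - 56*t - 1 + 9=2*s^2 + s*(10 - 7*t) - 49*t^2 - 49*t + 8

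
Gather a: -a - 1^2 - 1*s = -a - s - 1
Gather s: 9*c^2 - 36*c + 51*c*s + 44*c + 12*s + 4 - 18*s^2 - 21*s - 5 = 9*c^2 + 8*c - 18*s^2 + s*(51*c - 9) - 1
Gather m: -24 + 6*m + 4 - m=5*m - 20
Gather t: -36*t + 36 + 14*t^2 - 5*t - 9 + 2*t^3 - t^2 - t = 2*t^3 + 13*t^2 - 42*t + 27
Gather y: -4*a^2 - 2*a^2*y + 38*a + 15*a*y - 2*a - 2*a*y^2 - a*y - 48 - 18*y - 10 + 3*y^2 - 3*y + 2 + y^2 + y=-4*a^2 + 36*a + y^2*(4 - 2*a) + y*(-2*a^2 + 14*a - 20) - 56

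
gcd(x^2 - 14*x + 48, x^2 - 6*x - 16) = x - 8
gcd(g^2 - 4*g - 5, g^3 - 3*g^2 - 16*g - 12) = g + 1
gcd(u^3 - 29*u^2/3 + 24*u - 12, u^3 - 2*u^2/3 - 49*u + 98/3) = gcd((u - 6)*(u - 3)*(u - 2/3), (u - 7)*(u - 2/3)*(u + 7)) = u - 2/3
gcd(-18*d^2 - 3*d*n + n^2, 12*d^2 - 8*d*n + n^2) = 6*d - n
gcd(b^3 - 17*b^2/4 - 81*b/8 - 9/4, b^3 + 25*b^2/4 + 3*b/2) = b + 1/4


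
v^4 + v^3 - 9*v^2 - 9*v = v*(v - 3)*(v + 1)*(v + 3)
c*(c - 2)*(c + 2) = c^3 - 4*c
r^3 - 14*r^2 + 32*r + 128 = (r - 8)^2*(r + 2)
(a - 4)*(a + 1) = a^2 - 3*a - 4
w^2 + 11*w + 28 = (w + 4)*(w + 7)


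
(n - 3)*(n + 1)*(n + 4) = n^3 + 2*n^2 - 11*n - 12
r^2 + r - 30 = (r - 5)*(r + 6)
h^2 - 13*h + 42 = (h - 7)*(h - 6)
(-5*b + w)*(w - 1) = -5*b*w + 5*b + w^2 - w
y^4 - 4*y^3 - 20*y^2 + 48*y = y*(y - 6)*(y - 2)*(y + 4)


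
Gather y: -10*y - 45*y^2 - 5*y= -45*y^2 - 15*y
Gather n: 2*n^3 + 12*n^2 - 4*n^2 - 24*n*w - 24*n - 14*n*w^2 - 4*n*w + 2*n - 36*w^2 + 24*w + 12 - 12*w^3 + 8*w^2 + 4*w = 2*n^3 + 8*n^2 + n*(-14*w^2 - 28*w - 22) - 12*w^3 - 28*w^2 + 28*w + 12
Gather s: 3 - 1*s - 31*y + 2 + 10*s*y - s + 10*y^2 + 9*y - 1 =s*(10*y - 2) + 10*y^2 - 22*y + 4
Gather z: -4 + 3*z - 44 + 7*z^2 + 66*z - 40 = 7*z^2 + 69*z - 88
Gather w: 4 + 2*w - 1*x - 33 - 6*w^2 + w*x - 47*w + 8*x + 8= -6*w^2 + w*(x - 45) + 7*x - 21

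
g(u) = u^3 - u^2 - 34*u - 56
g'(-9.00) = 227.00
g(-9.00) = -560.00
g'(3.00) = -13.00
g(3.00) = -140.00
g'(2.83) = -15.63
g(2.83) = -137.56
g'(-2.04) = -17.44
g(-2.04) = 0.71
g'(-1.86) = -19.90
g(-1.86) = -2.65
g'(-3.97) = 21.22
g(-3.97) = 0.65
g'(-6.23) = 94.90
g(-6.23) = -124.80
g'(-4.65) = 40.17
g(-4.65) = -20.07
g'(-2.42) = -11.59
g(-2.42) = 6.25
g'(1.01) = -32.96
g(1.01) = -90.33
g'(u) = 3*u^2 - 2*u - 34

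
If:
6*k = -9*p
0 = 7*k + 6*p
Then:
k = 0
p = 0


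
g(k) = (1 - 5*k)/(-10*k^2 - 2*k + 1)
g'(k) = (1 - 5*k)*(20*k + 2)/(-10*k^2 - 2*k + 1)^2 - 5/(-10*k^2 - 2*k + 1)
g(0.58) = 0.54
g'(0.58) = -0.66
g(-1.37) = -0.52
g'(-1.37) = -0.55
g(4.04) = 0.11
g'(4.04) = -0.03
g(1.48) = 0.27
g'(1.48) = -0.15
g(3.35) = 0.13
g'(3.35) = -0.04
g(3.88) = 0.12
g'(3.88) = -0.03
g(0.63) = 0.51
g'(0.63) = -0.57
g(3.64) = 0.12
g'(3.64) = -0.03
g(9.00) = 0.05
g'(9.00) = -0.00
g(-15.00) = -0.03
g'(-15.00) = 0.00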